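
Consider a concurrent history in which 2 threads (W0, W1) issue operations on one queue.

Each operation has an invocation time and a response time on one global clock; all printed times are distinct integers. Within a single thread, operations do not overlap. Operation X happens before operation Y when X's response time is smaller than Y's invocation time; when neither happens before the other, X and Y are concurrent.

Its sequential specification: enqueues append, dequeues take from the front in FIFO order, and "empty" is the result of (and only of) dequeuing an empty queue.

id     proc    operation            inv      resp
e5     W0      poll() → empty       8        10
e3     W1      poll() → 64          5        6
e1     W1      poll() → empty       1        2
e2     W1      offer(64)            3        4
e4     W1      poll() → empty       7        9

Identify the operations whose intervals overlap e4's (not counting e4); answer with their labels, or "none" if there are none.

concurrent with e4 ([7,9]): every op whose interval crosses 7..9
e1 [1,2]: before
e2 [3,4]: before
e3 [5,6]: before
e5 [8,10]: concurrent

e5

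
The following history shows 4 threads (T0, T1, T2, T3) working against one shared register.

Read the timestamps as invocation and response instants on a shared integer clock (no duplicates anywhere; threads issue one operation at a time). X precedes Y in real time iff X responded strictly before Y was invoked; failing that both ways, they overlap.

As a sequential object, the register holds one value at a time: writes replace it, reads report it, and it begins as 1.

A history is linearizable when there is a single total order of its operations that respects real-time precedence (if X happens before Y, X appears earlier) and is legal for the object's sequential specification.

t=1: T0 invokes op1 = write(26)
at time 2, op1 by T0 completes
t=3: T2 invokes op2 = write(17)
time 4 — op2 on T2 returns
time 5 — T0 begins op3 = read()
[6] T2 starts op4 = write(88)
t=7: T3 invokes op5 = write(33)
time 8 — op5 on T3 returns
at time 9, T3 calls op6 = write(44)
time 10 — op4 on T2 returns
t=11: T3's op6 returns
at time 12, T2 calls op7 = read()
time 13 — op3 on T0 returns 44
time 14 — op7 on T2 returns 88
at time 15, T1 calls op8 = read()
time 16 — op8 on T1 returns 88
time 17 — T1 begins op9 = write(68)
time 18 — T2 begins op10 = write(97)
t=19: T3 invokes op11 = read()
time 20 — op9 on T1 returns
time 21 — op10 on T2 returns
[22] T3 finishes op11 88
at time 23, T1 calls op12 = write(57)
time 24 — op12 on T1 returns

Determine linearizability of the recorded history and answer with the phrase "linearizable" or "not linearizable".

a witness: op1, op2, op5, op6, op3, op4, op7, op8, op11, op9, op10, op12
after step 1 (op1 write(26)): value 26
after step 2 (op2 write(17)): value 17
after step 3 (op5 write(33)): value 33
after step 4 (op6 write(44)): value 44
after step 5 (op3 read() → 44): value 44
after step 6 (op4 write(88)): value 88
after step 7 (op7 read() → 88): value 88
after step 8 (op8 read() → 88): value 88
after step 9 (op11 read() → 88): value 88
after step 10 (op9 write(68)): value 68
after step 11 (op10 write(97)): value 97
after step 12 (op12 write(57)): value 57

linearizable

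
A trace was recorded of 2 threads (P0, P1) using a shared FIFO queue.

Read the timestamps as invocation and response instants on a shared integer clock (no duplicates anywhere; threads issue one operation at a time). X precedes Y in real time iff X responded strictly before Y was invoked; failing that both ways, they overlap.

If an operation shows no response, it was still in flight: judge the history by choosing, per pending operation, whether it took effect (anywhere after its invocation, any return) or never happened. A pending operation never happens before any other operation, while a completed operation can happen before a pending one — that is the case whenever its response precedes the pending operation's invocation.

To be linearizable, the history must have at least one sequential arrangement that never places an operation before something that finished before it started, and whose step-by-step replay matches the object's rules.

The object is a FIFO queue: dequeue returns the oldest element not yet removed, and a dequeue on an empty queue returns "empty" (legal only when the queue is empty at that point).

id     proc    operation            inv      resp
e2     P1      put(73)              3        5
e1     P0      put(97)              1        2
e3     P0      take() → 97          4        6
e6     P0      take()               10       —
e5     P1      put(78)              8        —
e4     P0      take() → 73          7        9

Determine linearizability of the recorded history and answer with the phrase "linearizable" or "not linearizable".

witness order: e1, e2, e3, e4
after step 1 (e1 put(97)): queue <97>
after step 2 (e2 put(73)): queue <97,73>
after step 3 (e3 take() → 97): queue <73>
after step 4 (e4 take() → 73): queue <>

linearizable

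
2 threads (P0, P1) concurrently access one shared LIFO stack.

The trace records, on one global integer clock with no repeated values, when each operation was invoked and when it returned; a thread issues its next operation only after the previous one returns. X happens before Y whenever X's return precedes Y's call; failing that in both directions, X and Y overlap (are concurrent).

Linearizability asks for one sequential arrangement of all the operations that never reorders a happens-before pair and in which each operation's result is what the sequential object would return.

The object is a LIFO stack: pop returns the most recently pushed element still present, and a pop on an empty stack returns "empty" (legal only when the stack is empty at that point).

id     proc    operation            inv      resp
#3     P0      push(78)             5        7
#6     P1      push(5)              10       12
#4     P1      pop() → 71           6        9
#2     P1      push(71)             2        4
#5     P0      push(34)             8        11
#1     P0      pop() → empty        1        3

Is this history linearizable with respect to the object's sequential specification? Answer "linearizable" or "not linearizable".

linearizable

a witness: #1, #2, #4, #3, #5, #6
1. #1 pop() → empty, leaving stack <>
2. #2 push(71), leaving stack <71>
3. #4 pop() → 71, leaving stack <>
4. #3 push(78), leaving stack <78>
5. #5 push(34), leaving stack <78,34>
6. #6 push(5), leaving stack <78,34,5>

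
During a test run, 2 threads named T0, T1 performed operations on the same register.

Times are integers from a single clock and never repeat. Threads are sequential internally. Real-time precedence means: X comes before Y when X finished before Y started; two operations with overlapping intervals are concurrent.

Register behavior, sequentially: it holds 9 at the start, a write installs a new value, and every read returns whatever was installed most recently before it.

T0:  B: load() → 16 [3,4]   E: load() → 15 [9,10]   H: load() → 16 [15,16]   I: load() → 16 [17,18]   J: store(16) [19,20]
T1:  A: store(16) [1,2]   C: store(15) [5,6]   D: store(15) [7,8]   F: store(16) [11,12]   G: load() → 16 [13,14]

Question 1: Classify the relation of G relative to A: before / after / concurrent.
G spans [13,14], A spans [1,2]
resp(A)=2 < inv(G)=13

after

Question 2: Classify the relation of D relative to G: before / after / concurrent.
D spans [7,8], G spans [13,14]
resp(D)=8 < inv(G)=13

before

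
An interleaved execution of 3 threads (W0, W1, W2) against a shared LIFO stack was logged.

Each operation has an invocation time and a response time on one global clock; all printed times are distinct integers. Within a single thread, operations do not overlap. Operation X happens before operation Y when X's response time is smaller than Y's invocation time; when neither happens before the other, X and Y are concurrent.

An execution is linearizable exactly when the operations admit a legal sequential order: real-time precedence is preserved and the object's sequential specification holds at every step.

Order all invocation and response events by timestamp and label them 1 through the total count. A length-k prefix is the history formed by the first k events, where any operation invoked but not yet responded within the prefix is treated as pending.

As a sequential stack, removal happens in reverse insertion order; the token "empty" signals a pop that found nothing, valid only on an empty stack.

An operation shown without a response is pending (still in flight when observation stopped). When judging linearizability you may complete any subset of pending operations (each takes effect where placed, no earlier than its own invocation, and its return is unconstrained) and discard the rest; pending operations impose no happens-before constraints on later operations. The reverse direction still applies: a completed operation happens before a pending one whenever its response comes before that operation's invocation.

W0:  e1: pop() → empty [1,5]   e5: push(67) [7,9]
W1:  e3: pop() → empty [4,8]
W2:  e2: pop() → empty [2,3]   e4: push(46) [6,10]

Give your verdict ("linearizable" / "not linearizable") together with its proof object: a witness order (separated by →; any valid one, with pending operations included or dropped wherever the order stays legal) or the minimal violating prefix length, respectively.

after step 1 (e1 pop() → empty): stack <>
after step 2 (e2 pop() → empty): stack <>
after step 3 (e3 pop() → empty): stack <>
after step 4 (e4 push(46)): stack <46>
after step 5 (e5 push(67)): stack <46,67>

linearizable — witness: e1 → e2 → e3 → e4 → e5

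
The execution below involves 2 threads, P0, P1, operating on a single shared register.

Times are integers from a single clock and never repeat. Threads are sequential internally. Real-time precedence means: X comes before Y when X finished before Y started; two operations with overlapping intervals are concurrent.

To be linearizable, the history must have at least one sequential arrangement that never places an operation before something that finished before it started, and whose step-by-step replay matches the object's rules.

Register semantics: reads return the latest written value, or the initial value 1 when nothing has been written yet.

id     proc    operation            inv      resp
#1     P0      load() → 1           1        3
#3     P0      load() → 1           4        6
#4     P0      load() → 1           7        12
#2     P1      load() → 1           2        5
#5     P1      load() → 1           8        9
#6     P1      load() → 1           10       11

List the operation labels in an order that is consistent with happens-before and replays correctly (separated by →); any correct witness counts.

#1 → #2 → #3 → #4 → #5 → #6

after step 1 (#1 load() → 1): value 1
after step 2 (#2 load() → 1): value 1
after step 3 (#3 load() → 1): value 1
after step 4 (#4 load() → 1): value 1
after step 5 (#5 load() → 1): value 1
after step 6 (#6 load() → 1): value 1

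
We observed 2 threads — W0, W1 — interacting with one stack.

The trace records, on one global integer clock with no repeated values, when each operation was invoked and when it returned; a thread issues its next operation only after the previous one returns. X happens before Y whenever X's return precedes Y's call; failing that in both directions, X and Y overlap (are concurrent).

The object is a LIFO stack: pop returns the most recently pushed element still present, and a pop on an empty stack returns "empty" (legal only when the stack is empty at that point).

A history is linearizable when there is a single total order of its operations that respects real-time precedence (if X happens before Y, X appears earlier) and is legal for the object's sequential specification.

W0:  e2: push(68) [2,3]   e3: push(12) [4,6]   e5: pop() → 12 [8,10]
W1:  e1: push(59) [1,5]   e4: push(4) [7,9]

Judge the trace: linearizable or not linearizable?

a witness: e1, e2, e3, e5, e4
step 1: e1 push(59) — stack <59>
step 2: e2 push(68) — stack <59,68>
step 3: e3 push(12) — stack <59,68,12>
step 4: e5 pop() → 12 — stack <59,68>
step 5: e4 push(4) — stack <59,68,4>

linearizable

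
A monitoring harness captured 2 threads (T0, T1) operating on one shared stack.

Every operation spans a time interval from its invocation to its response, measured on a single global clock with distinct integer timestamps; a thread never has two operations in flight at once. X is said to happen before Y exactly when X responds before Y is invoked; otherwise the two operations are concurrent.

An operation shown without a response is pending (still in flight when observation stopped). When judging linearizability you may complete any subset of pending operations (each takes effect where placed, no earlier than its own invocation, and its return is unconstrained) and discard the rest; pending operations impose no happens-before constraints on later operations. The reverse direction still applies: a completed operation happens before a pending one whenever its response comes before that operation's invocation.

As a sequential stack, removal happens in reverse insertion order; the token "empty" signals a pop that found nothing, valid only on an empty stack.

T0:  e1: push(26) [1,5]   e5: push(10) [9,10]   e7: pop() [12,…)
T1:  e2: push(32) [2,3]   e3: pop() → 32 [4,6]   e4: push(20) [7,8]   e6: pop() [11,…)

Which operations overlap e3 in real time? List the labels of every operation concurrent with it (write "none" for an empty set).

e3 runs from 4 to 6; window-overlapping ops are concurrent
e1 [1,5]: concurrent
e2 [2,3]: before
e4 [7,8]: after
e5 [9,10]: after
e6 [11,…): after
e7 [12,…): after

e1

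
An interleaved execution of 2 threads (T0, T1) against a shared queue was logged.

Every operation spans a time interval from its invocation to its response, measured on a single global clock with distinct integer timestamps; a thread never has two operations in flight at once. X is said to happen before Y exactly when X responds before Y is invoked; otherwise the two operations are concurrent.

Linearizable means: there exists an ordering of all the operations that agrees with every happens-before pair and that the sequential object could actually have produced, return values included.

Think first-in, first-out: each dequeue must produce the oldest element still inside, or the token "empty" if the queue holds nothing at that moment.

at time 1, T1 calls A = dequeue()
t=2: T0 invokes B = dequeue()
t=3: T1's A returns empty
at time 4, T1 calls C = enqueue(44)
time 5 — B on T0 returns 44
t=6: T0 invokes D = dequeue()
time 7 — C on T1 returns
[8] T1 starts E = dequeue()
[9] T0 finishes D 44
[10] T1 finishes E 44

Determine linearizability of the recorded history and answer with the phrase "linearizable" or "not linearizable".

not linearizable

events 1..8 are fine; event 9 — the response of D at time 9 — makes the prefix non-linearizable
the 4 completed operations admit 5 real-time orders; each fails the queue replay
completion choices over the 1 pending operation (E) were checked; none helps
one such order, A, B, C, D (pending dropped), breaks at step 2 where B dequeue() → 44 is illegal
one such order, A, B, D, C (pending dropped), breaks at step 2 where B dequeue() → 44 is illegal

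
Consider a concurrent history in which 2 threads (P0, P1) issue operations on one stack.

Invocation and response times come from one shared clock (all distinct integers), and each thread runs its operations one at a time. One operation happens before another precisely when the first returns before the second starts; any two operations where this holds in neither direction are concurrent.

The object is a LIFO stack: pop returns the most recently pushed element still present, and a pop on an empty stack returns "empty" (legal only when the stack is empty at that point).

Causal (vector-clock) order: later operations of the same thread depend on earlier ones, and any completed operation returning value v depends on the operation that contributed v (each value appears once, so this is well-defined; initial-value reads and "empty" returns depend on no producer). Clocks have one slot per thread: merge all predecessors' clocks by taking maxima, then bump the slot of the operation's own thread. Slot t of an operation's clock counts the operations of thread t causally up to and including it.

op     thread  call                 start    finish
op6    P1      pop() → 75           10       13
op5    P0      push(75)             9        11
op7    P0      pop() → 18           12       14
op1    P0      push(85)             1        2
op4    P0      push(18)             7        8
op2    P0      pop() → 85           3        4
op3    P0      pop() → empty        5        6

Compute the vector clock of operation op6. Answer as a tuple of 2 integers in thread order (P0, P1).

VC(op1, invoked at 1): no causal predecessors; +1 on P0 → (1, 0)
op2, invoked 3, takes VC(op1)=(1, 0) under max, adds 1 for P0 → (2, 0)
op3, invoked 5, takes VC(op2)=(2, 0) under max, adds 1 for P0 → (3, 0)
op4, invoked 7, takes VC(op3)=(3, 0) under max, adds 1 for P0 → (4, 0)
op5, invoked 9, takes VC(op4)=(4, 0) under max, adds 1 for P0 → (5, 0)
op6, invoked 10, takes VC(op5)=(5, 0) under max, adds 1 for P1 → (5, 1)
op7, invoked 12, takes VC(op4)=(4, 0), VC(op5)=(5, 0) under max, adds 1 for P0 → (6, 0)
target: VC(op6) = (5, 1)

(5, 1)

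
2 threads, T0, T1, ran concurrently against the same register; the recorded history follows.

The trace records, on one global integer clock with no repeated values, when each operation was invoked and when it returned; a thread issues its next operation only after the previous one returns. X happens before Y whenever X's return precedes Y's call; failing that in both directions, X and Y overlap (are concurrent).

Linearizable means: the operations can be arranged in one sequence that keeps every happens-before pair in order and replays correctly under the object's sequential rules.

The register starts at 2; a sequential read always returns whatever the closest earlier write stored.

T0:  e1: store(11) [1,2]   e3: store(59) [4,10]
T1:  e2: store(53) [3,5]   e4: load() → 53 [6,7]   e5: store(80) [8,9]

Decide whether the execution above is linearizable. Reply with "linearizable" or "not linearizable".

linearizable

one valid linearization: e1, e2, e4, e3, e5
step 1: e1 store(11) — value 11
step 2: e2 store(53) — value 53
step 3: e4 load() → 53 — value 53
step 4: e3 store(59) — value 59
step 5: e5 store(80) — value 80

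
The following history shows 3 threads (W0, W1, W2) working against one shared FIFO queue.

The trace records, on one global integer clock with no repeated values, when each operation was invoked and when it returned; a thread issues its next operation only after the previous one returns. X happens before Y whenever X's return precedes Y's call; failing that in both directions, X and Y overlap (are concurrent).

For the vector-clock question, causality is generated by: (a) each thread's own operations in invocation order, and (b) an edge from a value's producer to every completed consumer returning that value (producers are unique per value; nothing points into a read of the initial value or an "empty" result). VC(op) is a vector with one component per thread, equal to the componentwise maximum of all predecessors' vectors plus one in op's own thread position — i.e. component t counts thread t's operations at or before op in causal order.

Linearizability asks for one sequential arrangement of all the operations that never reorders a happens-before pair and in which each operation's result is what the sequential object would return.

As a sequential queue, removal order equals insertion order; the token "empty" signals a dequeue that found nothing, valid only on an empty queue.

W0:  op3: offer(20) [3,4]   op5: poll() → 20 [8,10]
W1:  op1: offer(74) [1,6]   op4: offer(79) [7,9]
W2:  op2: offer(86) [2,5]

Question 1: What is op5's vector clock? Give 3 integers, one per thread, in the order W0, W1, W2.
(2, 0, 0)

no predecessors for op2 (invoked 2): W2 increments from zero → (0, 0, 1)
no predecessors for op1 (invoked 1): W1 increments from zero → (0, 1, 0)
no predecessors for op3 (invoked 3): W0 increments from zero → (1, 0, 0)
from VC(op1)=(0, 1, 0), op4 (invoked 7) maxes components and bumps W1 → (0, 2, 0)
from VC(op3)=(1, 0, 0), op5 (invoked 8) maxes components and bumps W0 → (2, 0, 0)
target: VC(op5) = (2, 0, 0)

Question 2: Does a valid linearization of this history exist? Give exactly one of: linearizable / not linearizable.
linearizable

a witness: op3, op1, op2, op4, op5
after step 1 (op3 offer(20)): queue <20>
after step 2 (op1 offer(74)): queue <20,74>
after step 3 (op2 offer(86)): queue <20,74,86>
after step 4 (op4 offer(79)): queue <20,74,86,79>
after step 5 (op5 poll() → 20): queue <74,86,79>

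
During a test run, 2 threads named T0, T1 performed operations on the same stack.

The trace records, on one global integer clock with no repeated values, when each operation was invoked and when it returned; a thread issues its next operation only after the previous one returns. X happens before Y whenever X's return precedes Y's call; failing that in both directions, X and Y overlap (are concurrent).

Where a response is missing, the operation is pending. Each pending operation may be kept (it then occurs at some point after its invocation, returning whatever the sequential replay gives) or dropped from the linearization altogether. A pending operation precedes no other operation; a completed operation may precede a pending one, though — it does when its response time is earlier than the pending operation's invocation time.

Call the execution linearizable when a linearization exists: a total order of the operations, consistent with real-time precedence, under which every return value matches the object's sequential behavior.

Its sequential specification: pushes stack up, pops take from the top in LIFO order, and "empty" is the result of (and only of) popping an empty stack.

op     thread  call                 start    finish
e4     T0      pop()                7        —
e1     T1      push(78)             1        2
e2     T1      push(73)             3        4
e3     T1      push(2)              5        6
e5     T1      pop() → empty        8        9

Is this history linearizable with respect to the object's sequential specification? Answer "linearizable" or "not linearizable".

not linearizable

prefix check: 1..8 passes, 1..9 fails once e5's time-9 response joins
exhaustive check: the 4 completed stack ops admit one real-time order; illegal
no completion choice of the 1 pending operation (e4) rescues it — every subset was tried
take e1, e2, e3, e5 (pending dropped): step 4 already fails, because e5 pop() → empty cannot occur there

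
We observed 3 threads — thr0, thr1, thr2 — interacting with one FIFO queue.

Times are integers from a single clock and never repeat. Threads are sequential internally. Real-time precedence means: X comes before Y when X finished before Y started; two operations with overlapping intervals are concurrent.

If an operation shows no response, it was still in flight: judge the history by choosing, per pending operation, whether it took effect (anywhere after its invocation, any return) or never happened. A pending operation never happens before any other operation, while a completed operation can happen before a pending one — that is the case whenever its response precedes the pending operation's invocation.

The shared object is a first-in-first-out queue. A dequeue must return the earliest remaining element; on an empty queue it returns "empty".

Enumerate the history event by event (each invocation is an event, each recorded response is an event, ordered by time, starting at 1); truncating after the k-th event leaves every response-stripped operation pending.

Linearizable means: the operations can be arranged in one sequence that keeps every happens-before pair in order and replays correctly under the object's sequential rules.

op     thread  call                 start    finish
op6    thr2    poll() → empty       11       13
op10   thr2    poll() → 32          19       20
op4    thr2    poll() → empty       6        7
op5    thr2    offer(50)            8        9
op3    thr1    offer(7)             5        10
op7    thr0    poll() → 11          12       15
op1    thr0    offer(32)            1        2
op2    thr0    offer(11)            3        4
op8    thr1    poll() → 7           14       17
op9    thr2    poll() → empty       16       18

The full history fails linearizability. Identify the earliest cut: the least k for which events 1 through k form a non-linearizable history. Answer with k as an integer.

7

events 1..6 are linearizable; a witness order is op1, op2:
after step 1 (op1 offer(32)): queue <32>
after step 2 (op2 offer(11)): queue <32,11>
include event 7 — op4 responding at 7 — and every candidate order breaks
include/drop combinations of the 1 pending operation (op3) were all tried; none helps
one such order, op1, op2, op4 (pending dropped), breaks at step 3 where op4 poll() → empty is illegal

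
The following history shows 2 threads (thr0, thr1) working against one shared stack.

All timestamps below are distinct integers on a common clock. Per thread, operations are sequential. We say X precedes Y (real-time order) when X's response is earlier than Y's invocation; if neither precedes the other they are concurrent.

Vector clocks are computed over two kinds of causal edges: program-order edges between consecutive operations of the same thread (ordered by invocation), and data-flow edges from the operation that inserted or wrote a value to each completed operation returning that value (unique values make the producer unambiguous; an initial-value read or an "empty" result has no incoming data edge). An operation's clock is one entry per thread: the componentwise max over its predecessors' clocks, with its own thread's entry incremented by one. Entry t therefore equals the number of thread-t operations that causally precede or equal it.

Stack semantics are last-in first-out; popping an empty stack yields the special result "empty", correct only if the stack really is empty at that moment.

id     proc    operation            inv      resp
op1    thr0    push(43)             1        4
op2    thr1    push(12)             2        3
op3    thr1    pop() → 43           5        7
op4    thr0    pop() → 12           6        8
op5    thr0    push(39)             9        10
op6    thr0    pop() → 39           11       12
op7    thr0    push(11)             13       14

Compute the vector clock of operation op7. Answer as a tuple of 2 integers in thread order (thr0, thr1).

(5, 1)

no predecessors for op2 (invoked 2): thr1 increments from zero → (0, 1)
no predecessors for op1 (invoked 1): thr0 increments from zero → (1, 0)
invoked at 5, op3 merges VC(op1)=(1, 0), VC(op2)=(0, 1) and bumps thr1's slot → (1, 2)
invoked at 6, op4 merges VC(op1)=(1, 0), VC(op2)=(0, 1) and bumps thr0's slot → (2, 1)
invoked at 9, op5 merges VC(op4)=(2, 1) and bumps thr0's slot → (3, 1)
invoked at 11, op6 merges VC(op5)=(3, 1) and bumps thr0's slot → (4, 1)
invoked at 13, op7 merges VC(op6)=(4, 1) and bumps thr0's slot → (5, 1)
target: VC(op7) = (5, 1)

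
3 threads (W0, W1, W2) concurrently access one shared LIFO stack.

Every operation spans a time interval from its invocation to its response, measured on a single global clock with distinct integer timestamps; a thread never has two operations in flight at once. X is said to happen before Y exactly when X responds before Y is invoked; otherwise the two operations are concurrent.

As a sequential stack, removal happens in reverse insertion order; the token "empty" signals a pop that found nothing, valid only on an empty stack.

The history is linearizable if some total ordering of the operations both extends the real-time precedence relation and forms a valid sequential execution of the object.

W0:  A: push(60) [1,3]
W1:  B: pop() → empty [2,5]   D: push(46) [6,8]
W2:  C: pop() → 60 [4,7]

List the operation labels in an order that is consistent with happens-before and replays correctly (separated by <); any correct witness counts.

step 1: A push(60) — stack <60>
step 2: C pop() → 60 — stack <>
step 3: B pop() → empty — stack <>
step 4: D push(46) — stack <46>

A < C < B < D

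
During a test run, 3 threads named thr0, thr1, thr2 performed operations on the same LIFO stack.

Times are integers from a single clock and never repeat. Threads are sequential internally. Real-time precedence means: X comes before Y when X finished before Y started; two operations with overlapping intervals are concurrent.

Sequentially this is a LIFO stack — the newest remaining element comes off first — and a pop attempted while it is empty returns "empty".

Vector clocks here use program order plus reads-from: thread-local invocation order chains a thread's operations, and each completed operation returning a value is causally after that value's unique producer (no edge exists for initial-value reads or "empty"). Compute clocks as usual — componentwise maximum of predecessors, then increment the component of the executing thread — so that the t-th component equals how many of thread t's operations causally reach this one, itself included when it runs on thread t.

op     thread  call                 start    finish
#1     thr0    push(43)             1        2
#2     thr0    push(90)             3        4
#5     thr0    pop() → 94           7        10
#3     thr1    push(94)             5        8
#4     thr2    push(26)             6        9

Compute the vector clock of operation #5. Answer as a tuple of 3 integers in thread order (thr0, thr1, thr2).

invoked at 6, #4 has no predecessors; its own thr2 bump gives (0, 0, 1)
invoked at 5, #3 has no predecessors; its own thr1 bump gives (0, 1, 0)
invoked at 1, #1 has no predecessors; its own thr0 bump gives (1, 0, 0)
invoked at 3, #2 merges VC(#1)=(1, 0, 0) and bumps thr0's slot → (2, 0, 0)
invoked at 7, #5 merges VC(#2)=(2, 0, 0), VC(#3)=(0, 1, 0) and bumps thr0's slot → (3, 1, 0)
target: VC(#5) = (3, 1, 0)

(3, 1, 0)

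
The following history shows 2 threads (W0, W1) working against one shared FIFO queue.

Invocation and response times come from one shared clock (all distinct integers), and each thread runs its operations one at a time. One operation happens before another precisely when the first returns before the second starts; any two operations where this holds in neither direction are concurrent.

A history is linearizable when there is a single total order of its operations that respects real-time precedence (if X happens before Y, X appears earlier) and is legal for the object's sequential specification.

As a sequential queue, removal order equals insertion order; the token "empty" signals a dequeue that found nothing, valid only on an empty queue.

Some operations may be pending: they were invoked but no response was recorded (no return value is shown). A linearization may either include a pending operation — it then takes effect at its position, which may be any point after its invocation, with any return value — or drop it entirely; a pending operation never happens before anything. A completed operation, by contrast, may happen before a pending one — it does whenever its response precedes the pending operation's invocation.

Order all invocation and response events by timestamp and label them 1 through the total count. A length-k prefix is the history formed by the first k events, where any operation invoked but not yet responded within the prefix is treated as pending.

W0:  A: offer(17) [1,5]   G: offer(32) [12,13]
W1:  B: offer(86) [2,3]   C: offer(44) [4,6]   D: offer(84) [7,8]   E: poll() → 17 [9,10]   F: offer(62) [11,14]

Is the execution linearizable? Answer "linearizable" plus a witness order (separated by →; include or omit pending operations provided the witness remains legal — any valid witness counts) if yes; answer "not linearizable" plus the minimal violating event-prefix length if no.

1. A offer(17), leaving queue <17>
2. B offer(86), leaving queue <17,86>
3. C offer(44), leaving queue <17,86,44>
4. D offer(84), leaving queue <17,86,44,84>
5. E poll() → 17, leaving queue <86,44,84>
6. F offer(62), leaving queue <86,44,84,62>
7. G offer(32), leaving queue <86,44,84,62,32>

linearizable — witness: A → B → C → D → E → F → G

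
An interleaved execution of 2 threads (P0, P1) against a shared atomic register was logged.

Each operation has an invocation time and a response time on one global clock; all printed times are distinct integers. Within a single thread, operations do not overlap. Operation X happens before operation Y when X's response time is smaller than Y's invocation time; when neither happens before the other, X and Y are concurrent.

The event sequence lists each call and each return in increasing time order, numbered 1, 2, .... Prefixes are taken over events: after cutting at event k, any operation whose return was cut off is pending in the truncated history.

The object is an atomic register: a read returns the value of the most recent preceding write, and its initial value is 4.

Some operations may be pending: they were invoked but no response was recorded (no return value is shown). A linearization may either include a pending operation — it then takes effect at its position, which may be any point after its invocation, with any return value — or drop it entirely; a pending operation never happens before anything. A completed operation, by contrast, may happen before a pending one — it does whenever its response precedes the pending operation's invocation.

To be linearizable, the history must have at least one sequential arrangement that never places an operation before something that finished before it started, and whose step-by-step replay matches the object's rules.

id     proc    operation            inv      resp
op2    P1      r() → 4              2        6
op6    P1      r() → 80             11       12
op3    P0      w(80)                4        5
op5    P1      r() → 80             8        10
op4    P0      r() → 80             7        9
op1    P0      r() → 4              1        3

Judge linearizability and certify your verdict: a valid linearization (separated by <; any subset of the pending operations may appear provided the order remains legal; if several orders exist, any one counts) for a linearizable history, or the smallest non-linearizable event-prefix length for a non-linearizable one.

step 1: op1 r() → 4 — value 4
step 2: op2 r() → 4 — value 4
step 3: op3 w(80) — value 80
step 4: op4 r() → 80 — value 80
step 5: op5 r() → 80 — value 80
step 6: op6 r() → 80 — value 80

linearizable — witness: op1 < op2 < op3 < op4 < op5 < op6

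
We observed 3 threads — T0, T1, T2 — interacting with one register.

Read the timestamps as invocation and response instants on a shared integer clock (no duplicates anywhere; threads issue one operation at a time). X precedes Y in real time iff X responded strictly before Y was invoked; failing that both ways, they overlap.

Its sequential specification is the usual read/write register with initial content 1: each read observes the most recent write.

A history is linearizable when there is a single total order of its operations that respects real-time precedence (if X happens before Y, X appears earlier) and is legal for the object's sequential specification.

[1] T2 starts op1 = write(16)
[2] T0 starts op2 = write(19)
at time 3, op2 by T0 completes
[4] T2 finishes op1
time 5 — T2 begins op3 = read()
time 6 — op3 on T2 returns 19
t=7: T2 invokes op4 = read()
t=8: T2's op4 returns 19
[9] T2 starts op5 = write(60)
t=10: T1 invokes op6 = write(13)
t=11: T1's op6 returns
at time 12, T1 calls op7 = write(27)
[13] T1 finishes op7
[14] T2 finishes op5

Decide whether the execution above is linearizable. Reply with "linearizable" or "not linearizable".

one valid linearization: op1, op2, op3, op4, op5, op6, op7
step 1: op1 write(16) — value 16
step 2: op2 write(19) — value 19
step 3: op3 read() → 19 — value 19
step 4: op4 read() → 19 — value 19
step 5: op5 write(60) — value 60
step 6: op6 write(13) — value 13
step 7: op7 write(27) — value 27

linearizable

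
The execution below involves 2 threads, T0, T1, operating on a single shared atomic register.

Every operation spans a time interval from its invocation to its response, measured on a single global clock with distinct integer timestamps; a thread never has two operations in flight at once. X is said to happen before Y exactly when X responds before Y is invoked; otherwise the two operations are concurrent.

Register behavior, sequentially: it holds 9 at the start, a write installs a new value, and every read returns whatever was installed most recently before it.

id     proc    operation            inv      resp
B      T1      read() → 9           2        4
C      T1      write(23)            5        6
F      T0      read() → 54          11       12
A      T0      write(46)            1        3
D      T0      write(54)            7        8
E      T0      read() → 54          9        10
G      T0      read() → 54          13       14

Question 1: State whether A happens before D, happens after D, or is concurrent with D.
Answer: before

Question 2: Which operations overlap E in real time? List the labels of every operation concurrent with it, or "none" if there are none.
Answer: none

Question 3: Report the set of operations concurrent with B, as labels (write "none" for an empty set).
Answer: A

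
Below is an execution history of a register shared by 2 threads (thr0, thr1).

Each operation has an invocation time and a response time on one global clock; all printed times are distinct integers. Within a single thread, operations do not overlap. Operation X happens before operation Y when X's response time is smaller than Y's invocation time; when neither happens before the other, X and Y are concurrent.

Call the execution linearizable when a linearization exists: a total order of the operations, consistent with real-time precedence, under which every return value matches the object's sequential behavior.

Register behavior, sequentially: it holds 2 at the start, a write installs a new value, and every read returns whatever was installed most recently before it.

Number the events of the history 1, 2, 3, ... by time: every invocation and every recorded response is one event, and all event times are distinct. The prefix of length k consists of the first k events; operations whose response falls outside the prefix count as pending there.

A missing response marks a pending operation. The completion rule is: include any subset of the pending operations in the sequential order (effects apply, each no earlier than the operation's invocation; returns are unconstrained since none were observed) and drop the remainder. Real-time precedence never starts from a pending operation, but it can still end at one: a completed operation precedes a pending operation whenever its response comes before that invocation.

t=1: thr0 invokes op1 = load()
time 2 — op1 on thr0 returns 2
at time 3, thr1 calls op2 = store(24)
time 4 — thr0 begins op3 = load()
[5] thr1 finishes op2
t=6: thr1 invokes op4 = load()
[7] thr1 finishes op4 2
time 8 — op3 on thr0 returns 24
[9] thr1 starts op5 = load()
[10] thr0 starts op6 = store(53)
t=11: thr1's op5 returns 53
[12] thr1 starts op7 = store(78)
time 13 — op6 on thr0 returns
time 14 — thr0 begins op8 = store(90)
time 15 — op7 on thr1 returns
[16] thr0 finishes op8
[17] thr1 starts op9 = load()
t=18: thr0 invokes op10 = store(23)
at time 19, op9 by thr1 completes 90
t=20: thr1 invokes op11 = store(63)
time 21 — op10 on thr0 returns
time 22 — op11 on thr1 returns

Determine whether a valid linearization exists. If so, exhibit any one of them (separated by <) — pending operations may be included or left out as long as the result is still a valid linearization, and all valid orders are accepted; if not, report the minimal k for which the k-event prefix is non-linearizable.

not linearizable — minimal violating prefix: 7 events

events 1..6 are fine; event 7 — the response of op4 at time 7 — makes the prefix non-linearizable
exactly one order of the 3 completed ops respects real time; the register replay fails
include/drop combinations of the 1 pending operation (op3) were all tried; none helps
for example op1, op2, op4 (pending dropped) fails at step 3: op4 load() → 2 is not legal there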